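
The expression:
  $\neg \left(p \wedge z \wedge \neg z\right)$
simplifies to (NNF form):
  $\text{True}$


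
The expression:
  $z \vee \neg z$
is always true.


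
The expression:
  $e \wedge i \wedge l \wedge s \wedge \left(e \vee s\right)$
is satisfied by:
  {i: True, e: True, s: True, l: True}


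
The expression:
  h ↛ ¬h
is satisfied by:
  {h: True}


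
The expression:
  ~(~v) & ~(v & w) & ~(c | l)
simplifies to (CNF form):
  v & ~c & ~l & ~w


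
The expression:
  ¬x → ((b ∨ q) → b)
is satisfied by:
  {b: True, x: True, q: False}
  {b: True, x: False, q: False}
  {x: True, b: False, q: False}
  {b: False, x: False, q: False}
  {b: True, q: True, x: True}
  {b: True, q: True, x: False}
  {q: True, x: True, b: False}


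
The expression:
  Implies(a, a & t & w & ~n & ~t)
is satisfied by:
  {a: False}


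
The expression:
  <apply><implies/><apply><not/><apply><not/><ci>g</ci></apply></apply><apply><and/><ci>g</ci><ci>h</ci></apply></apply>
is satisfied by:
  {h: True, g: False}
  {g: False, h: False}
  {g: True, h: True}


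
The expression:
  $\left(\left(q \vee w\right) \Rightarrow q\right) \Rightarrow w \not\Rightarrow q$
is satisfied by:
  {w: True, q: False}


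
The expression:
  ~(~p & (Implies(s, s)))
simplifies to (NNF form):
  p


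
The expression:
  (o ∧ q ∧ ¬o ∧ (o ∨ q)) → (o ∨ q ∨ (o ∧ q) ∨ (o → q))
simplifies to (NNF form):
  True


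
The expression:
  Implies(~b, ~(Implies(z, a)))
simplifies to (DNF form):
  b | (z & ~a)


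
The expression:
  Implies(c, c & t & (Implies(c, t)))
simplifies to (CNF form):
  t | ~c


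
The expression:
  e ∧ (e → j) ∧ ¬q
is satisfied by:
  {j: True, e: True, q: False}


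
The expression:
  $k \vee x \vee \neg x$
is always true.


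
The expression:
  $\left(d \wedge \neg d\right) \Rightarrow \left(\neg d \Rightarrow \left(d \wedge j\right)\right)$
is always true.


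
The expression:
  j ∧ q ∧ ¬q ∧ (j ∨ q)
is never true.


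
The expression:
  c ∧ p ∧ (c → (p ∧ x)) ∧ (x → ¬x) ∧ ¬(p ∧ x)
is never true.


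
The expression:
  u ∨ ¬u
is always true.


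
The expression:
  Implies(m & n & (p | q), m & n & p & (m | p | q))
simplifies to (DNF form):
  p | ~m | ~n | ~q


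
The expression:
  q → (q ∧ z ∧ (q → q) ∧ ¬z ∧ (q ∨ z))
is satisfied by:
  {q: False}


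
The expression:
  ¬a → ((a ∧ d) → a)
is always true.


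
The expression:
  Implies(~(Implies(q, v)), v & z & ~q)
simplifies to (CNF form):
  v | ~q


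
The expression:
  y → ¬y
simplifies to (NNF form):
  ¬y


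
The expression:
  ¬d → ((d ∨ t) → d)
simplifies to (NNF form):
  d ∨ ¬t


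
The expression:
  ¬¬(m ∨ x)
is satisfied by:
  {x: True, m: True}
  {x: True, m: False}
  {m: True, x: False}


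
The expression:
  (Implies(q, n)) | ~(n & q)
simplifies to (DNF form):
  True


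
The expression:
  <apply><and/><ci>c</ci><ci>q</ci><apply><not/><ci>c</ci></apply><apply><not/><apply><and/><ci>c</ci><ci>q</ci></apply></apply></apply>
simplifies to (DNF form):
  <false/>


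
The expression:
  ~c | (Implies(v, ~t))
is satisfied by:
  {v: False, t: False, c: False}
  {c: True, v: False, t: False}
  {t: True, v: False, c: False}
  {c: True, t: True, v: False}
  {v: True, c: False, t: False}
  {c: True, v: True, t: False}
  {t: True, v: True, c: False}


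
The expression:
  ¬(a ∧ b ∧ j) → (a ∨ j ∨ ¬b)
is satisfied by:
  {a: True, j: True, b: False}
  {a: True, j: False, b: False}
  {j: True, a: False, b: False}
  {a: False, j: False, b: False}
  {a: True, b: True, j: True}
  {a: True, b: True, j: False}
  {b: True, j: True, a: False}


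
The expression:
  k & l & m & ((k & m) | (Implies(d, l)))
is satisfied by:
  {k: True, m: True, l: True}


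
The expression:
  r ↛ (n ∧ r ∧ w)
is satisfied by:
  {r: True, w: False, n: False}
  {r: True, n: True, w: False}
  {r: True, w: True, n: False}


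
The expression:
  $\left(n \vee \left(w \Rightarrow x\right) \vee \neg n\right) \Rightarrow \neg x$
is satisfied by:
  {x: False}


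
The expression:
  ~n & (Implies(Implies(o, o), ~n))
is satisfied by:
  {n: False}


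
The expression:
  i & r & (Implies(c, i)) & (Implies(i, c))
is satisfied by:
  {r: True, i: True, c: True}


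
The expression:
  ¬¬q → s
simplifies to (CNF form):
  s ∨ ¬q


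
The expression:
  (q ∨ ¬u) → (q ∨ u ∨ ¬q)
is always true.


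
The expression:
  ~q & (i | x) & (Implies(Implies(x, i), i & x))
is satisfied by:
  {x: True, q: False}


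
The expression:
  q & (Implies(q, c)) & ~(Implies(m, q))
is never true.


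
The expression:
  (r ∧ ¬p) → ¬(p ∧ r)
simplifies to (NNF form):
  True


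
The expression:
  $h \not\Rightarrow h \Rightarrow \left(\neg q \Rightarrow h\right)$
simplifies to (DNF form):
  $\text{True}$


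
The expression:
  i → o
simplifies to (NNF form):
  o ∨ ¬i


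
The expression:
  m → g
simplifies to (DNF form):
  g ∨ ¬m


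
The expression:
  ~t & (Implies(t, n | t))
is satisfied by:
  {t: False}


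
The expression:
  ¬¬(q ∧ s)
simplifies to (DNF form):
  q ∧ s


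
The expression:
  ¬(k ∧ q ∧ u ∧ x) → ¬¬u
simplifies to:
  u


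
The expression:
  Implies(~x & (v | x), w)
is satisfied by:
  {w: True, x: True, v: False}
  {w: True, v: False, x: False}
  {x: True, v: False, w: False}
  {x: False, v: False, w: False}
  {w: True, x: True, v: True}
  {w: True, v: True, x: False}
  {x: True, v: True, w: False}


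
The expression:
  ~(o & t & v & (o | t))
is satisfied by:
  {o: False, v: False, t: False}
  {t: True, o: False, v: False}
  {v: True, o: False, t: False}
  {t: True, v: True, o: False}
  {o: True, t: False, v: False}
  {t: True, o: True, v: False}
  {v: True, o: True, t: False}


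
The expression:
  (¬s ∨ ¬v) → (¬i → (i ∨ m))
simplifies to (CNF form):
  (i ∨ m ∨ s) ∧ (i ∨ m ∨ v)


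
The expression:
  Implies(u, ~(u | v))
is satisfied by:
  {u: False}


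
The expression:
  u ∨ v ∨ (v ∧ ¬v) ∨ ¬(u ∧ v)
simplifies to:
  True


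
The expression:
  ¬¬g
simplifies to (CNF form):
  g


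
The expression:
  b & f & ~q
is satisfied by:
  {b: True, f: True, q: False}


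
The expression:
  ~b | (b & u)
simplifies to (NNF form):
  u | ~b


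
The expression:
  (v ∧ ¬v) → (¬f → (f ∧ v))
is always true.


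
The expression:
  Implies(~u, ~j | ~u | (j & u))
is always true.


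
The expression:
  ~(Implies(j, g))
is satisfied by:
  {j: True, g: False}


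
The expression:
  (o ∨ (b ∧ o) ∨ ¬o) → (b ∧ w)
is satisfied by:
  {w: True, b: True}


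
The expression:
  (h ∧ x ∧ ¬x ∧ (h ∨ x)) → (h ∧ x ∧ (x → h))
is always true.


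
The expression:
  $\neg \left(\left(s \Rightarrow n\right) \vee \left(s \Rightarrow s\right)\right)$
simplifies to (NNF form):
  $\text{False}$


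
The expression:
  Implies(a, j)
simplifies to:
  j | ~a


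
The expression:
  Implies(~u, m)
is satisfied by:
  {m: True, u: True}
  {m: True, u: False}
  {u: True, m: False}


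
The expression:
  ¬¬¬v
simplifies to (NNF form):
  ¬v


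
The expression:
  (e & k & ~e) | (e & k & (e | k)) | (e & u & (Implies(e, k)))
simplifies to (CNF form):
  e & k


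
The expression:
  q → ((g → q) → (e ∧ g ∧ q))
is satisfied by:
  {g: True, e: True, q: False}
  {g: True, e: False, q: False}
  {e: True, g: False, q: False}
  {g: False, e: False, q: False}
  {q: True, g: True, e: True}


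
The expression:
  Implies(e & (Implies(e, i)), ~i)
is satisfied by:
  {e: False, i: False}
  {i: True, e: False}
  {e: True, i: False}


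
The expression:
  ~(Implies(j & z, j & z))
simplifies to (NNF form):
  False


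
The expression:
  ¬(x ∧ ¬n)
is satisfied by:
  {n: True, x: False}
  {x: False, n: False}
  {x: True, n: True}


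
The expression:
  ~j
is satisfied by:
  {j: False}


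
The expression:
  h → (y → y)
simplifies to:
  True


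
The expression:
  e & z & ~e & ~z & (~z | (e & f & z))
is never true.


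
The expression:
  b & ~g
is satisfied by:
  {b: True, g: False}


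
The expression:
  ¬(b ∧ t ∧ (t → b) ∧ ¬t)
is always true.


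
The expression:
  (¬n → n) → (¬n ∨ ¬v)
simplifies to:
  ¬n ∨ ¬v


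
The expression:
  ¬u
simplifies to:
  ¬u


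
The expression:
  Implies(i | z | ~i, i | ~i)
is always true.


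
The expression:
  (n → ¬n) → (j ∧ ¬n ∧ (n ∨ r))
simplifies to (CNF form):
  (j ∨ n) ∧ (n ∨ r)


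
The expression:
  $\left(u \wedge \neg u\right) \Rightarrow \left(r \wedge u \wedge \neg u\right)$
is always true.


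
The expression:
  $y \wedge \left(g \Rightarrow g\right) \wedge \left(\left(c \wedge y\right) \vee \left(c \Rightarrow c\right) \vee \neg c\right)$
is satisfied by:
  {y: True}


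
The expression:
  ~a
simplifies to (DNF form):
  ~a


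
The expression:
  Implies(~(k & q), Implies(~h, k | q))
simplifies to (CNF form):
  h | k | q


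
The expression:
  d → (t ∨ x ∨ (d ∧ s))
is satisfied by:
  {x: True, t: True, s: True, d: False}
  {x: True, t: True, s: False, d: False}
  {x: True, s: True, t: False, d: False}
  {x: True, s: False, t: False, d: False}
  {t: True, s: True, x: False, d: False}
  {t: True, x: False, s: False, d: False}
  {t: False, s: True, x: False, d: False}
  {t: False, x: False, s: False, d: False}
  {x: True, d: True, t: True, s: True}
  {x: True, d: True, t: True, s: False}
  {x: True, d: True, s: True, t: False}
  {x: True, d: True, s: False, t: False}
  {d: True, t: True, s: True, x: False}
  {d: True, t: True, s: False, x: False}
  {d: True, s: True, t: False, x: False}


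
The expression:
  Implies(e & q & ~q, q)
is always true.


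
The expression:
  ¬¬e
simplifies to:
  e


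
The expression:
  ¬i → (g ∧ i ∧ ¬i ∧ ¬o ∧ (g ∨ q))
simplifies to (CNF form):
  i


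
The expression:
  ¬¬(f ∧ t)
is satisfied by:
  {t: True, f: True}


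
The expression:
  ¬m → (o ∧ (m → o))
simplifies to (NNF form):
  m ∨ o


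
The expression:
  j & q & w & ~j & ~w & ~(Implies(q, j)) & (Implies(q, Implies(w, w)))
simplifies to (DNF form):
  False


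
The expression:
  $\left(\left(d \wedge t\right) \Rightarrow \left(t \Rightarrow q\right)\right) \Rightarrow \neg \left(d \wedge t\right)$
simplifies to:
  $\neg d \vee \neg q \vee \neg t$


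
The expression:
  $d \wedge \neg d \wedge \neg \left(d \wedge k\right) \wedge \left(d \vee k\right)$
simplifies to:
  $\text{False}$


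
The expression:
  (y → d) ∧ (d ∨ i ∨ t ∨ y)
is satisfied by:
  {i: True, d: True, t: True, y: False}
  {i: True, d: True, t: False, y: False}
  {d: True, t: True, y: False, i: False}
  {d: True, t: False, y: False, i: False}
  {i: True, d: True, y: True, t: True}
  {i: True, d: True, y: True, t: False}
  {d: True, y: True, t: True, i: False}
  {d: True, y: True, t: False, i: False}
  {i: True, y: False, t: True, d: False}
  {i: True, y: False, t: False, d: False}
  {t: True, d: False, y: False, i: False}


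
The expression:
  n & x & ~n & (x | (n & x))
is never true.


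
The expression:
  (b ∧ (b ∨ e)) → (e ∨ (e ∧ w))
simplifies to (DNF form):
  e ∨ ¬b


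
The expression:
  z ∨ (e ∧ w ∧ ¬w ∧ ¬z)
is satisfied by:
  {z: True}


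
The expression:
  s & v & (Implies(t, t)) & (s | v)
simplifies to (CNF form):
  s & v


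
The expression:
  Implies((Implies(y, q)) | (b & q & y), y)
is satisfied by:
  {y: True}


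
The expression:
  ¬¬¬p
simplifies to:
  ¬p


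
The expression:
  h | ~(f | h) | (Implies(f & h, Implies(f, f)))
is always true.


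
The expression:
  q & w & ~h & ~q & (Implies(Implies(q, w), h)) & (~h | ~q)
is never true.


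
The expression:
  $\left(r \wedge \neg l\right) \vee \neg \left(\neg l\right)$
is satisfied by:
  {r: True, l: True}
  {r: True, l: False}
  {l: True, r: False}


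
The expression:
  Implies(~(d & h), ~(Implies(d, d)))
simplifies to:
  d & h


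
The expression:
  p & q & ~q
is never true.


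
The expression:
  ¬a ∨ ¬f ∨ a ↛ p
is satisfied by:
  {p: False, a: False, f: False}
  {f: True, p: False, a: False}
  {a: True, p: False, f: False}
  {f: True, a: True, p: False}
  {p: True, f: False, a: False}
  {f: True, p: True, a: False}
  {a: True, p: True, f: False}


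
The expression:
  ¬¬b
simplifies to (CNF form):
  b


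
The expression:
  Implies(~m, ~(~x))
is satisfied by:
  {x: True, m: True}
  {x: True, m: False}
  {m: True, x: False}


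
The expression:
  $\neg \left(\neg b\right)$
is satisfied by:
  {b: True}


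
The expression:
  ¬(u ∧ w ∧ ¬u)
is always true.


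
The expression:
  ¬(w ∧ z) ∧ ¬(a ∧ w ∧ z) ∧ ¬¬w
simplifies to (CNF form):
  w ∧ ¬z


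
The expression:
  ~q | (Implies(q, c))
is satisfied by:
  {c: True, q: False}
  {q: False, c: False}
  {q: True, c: True}


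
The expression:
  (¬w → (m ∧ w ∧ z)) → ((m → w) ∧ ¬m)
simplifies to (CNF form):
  ¬m ∨ ¬w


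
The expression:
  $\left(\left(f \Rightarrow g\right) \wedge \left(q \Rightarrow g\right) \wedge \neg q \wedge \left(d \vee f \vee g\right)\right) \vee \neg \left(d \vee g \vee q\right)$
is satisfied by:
  {g: True, q: False, d: False, f: False}
  {f: False, q: False, g: False, d: False}
  {f: True, g: True, q: False, d: False}
  {f: True, q: False, g: False, d: False}
  {d: True, g: True, f: False, q: False}
  {d: True, f: False, q: False, g: False}
  {d: True, f: True, g: True, q: False}


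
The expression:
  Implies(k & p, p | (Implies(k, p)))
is always true.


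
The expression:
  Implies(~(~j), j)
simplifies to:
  True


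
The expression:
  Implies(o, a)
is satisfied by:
  {a: True, o: False}
  {o: False, a: False}
  {o: True, a: True}


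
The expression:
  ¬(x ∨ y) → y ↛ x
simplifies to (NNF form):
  x ∨ y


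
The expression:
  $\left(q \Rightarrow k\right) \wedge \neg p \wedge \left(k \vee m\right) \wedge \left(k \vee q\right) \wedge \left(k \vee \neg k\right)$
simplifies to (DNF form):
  $k \wedge \neg p$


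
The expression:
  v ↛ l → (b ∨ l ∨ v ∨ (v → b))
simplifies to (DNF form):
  True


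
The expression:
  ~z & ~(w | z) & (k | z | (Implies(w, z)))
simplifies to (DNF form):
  ~w & ~z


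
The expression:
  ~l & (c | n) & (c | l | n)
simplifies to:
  ~l & (c | n)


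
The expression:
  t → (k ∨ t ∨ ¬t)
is always true.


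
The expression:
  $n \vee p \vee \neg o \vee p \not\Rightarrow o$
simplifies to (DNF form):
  $n \vee p \vee \neg o$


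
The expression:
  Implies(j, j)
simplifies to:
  True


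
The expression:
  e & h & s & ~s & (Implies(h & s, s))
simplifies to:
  False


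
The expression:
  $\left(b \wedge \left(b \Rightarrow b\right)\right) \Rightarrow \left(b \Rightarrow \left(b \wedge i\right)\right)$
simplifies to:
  $i \vee \neg b$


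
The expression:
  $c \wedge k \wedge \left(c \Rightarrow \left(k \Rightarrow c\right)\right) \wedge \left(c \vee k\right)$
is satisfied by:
  {c: True, k: True}


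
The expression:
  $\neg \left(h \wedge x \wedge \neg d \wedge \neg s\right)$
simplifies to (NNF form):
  $d \vee s \vee \neg h \vee \neg x$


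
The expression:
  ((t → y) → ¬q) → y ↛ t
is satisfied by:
  {y: True, q: True, t: False}
  {y: True, q: False, t: False}
  {q: True, y: False, t: False}
  {y: True, t: True, q: True}


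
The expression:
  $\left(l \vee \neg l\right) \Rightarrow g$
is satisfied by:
  {g: True}


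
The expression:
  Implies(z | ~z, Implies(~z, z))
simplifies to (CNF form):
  z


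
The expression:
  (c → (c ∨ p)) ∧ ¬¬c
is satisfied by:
  {c: True}


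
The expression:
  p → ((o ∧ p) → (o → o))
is always true.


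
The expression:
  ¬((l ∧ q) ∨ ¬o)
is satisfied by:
  {o: True, l: False, q: False}
  {q: True, o: True, l: False}
  {l: True, o: True, q: False}


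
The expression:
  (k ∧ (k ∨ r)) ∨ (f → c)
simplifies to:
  c ∨ k ∨ ¬f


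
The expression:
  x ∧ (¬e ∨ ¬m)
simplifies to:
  x ∧ (¬e ∨ ¬m)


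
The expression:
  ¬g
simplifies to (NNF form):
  ¬g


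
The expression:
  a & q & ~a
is never true.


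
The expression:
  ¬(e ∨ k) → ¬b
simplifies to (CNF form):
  e ∨ k ∨ ¬b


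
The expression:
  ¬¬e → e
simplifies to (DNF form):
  True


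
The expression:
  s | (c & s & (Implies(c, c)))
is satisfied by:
  {s: True}


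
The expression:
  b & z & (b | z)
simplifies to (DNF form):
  b & z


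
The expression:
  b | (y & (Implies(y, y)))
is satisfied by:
  {y: True, b: True}
  {y: True, b: False}
  {b: True, y: False}


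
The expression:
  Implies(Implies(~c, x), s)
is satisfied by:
  {s: True, x: False, c: False}
  {c: True, s: True, x: False}
  {s: True, x: True, c: False}
  {c: True, s: True, x: True}
  {c: False, x: False, s: False}


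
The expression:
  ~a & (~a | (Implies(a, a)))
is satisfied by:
  {a: False}


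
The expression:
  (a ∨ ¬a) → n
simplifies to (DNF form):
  n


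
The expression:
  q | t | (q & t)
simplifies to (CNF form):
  q | t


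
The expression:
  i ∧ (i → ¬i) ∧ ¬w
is never true.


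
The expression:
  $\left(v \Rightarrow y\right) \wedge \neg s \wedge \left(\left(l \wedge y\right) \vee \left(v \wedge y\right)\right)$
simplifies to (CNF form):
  $y \wedge \neg s \wedge \left(l \vee v\right)$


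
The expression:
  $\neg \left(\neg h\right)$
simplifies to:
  $h$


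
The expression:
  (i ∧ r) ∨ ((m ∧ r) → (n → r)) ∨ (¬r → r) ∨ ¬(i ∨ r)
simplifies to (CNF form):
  True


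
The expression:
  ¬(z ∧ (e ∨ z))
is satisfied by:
  {z: False}


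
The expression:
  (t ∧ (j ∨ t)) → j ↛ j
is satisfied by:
  {t: False}


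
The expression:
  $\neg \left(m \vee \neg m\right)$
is never true.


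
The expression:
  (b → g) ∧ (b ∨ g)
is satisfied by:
  {g: True}


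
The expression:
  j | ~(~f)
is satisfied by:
  {f: True, j: True}
  {f: True, j: False}
  {j: True, f: False}


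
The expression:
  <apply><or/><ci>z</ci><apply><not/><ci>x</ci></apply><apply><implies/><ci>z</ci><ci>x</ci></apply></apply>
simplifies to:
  <true/>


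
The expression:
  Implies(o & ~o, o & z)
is always true.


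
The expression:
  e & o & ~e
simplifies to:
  False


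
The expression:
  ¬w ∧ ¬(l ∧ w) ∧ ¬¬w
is never true.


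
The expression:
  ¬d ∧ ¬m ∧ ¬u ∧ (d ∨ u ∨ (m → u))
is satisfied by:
  {u: False, d: False, m: False}


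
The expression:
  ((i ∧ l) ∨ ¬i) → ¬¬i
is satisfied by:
  {i: True}


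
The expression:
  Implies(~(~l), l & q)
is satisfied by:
  {q: True, l: False}
  {l: False, q: False}
  {l: True, q: True}


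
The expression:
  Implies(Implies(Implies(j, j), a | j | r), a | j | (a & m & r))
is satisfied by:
  {a: True, j: True, r: False}
  {a: True, j: False, r: False}
  {j: True, a: False, r: False}
  {a: False, j: False, r: False}
  {r: True, a: True, j: True}
  {r: True, a: True, j: False}
  {r: True, j: True, a: False}


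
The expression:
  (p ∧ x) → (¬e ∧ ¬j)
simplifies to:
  (¬e ∧ ¬j) ∨ ¬p ∨ ¬x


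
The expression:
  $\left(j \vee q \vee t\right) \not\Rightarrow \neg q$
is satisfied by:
  {q: True}


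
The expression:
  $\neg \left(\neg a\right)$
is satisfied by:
  {a: True}


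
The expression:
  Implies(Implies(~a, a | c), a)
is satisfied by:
  {a: True, c: False}
  {c: False, a: False}
  {c: True, a: True}


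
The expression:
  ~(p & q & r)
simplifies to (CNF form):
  ~p | ~q | ~r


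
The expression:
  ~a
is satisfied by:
  {a: False}


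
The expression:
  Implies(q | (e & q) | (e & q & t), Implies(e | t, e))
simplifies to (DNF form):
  e | ~q | ~t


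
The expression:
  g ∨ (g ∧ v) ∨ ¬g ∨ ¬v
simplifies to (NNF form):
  True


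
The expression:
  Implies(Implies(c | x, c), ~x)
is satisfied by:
  {c: False, x: False}
  {x: True, c: False}
  {c: True, x: False}


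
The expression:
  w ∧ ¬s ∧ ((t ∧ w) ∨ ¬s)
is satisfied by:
  {w: True, s: False}


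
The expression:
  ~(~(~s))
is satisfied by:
  {s: False}


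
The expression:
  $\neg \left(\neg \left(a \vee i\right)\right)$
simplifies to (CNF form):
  $a \vee i$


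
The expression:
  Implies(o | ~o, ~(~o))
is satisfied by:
  {o: True}


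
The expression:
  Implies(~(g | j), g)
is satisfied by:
  {g: True, j: True}
  {g: True, j: False}
  {j: True, g: False}


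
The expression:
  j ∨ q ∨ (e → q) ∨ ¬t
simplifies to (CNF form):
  j ∨ q ∨ ¬e ∨ ¬t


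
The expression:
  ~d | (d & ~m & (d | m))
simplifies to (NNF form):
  ~d | ~m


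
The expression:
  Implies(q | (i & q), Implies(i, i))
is always true.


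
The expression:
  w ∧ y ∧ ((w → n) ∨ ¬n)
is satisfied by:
  {w: True, y: True}


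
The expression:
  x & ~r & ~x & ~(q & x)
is never true.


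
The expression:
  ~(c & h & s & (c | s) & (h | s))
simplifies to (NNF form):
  ~c | ~h | ~s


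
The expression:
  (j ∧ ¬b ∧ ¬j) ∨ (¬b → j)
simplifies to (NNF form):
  b ∨ j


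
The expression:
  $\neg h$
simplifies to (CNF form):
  $\neg h$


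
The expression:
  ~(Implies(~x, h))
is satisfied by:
  {x: False, h: False}


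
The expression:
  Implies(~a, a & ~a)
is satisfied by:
  {a: True}


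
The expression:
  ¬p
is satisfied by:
  {p: False}


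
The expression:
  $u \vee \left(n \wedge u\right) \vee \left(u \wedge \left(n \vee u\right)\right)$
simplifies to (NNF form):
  $u$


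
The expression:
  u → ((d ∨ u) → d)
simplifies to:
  d ∨ ¬u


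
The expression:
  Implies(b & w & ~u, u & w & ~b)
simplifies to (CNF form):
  u | ~b | ~w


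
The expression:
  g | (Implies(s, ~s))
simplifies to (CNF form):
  g | ~s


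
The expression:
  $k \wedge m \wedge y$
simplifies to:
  $k \wedge m \wedge y$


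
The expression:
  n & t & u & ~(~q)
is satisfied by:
  {t: True, u: True, q: True, n: True}


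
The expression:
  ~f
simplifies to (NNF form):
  ~f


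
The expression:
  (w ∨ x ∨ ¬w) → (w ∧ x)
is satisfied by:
  {w: True, x: True}


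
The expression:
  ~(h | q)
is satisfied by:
  {q: False, h: False}


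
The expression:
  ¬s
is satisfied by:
  {s: False}


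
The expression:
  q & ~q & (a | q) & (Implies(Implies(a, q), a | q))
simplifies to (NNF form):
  False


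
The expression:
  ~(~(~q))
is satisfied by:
  {q: False}


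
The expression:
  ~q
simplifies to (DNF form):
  ~q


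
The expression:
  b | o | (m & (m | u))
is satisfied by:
  {b: True, o: True, m: True}
  {b: True, o: True, m: False}
  {b: True, m: True, o: False}
  {b: True, m: False, o: False}
  {o: True, m: True, b: False}
  {o: True, m: False, b: False}
  {m: True, o: False, b: False}


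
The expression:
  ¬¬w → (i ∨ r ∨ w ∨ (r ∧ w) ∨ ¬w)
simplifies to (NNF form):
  True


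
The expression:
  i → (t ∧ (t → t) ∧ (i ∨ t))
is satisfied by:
  {t: True, i: False}
  {i: False, t: False}
  {i: True, t: True}


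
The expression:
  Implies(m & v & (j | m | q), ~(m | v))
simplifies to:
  ~m | ~v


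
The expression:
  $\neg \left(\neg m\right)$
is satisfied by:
  {m: True}


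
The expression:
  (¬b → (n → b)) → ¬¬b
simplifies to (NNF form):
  b ∨ n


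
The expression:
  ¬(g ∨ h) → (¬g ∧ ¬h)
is always true.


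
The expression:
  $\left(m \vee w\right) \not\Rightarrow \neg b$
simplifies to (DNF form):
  $\left(b \wedge m\right) \vee \left(b \wedge w\right)$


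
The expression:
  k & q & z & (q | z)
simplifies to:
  k & q & z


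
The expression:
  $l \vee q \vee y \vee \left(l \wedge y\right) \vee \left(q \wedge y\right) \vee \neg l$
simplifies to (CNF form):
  $\text{True}$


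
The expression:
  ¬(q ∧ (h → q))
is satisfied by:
  {q: False}


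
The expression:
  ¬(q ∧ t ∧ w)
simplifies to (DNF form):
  ¬q ∨ ¬t ∨ ¬w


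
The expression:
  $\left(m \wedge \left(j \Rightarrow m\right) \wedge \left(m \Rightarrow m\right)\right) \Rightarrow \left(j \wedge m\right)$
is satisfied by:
  {j: True, m: False}
  {m: False, j: False}
  {m: True, j: True}


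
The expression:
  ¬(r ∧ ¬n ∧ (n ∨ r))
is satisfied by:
  {n: True, r: False}
  {r: False, n: False}
  {r: True, n: True}


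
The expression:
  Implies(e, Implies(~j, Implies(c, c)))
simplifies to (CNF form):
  True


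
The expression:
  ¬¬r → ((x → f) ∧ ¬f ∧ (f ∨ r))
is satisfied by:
  {f: False, r: False, x: False}
  {x: True, f: False, r: False}
  {f: True, x: False, r: False}
  {x: True, f: True, r: False}
  {r: True, x: False, f: False}


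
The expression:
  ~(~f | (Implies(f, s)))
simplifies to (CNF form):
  f & ~s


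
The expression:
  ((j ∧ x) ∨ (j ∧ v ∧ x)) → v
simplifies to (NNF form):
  v ∨ ¬j ∨ ¬x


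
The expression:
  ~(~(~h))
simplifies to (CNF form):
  ~h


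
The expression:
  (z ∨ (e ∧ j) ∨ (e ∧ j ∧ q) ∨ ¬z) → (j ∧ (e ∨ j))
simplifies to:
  j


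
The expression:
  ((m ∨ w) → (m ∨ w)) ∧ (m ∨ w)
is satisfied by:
  {m: True, w: True}
  {m: True, w: False}
  {w: True, m: False}


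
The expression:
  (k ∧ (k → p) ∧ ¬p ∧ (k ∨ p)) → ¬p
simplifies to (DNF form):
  True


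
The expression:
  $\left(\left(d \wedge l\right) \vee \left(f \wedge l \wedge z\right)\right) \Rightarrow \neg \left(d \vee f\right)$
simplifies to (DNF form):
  $\left(\neg d \wedge \neg f\right) \vee \left(\neg d \wedge \neg z\right) \vee \neg l$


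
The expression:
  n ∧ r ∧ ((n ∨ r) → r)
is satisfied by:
  {r: True, n: True}


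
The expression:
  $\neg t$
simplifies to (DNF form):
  $\neg t$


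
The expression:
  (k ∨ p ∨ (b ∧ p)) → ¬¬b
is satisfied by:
  {b: True, p: False, k: False}
  {b: True, k: True, p: False}
  {b: True, p: True, k: False}
  {b: True, k: True, p: True}
  {k: False, p: False, b: False}


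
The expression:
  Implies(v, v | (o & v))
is always true.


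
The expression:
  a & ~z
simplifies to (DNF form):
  a & ~z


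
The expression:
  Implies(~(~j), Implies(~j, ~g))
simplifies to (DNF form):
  True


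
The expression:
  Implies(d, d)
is always true.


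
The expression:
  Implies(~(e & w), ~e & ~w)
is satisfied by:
  {w: False, e: False}
  {e: True, w: True}


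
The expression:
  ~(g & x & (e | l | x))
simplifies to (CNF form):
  ~g | ~x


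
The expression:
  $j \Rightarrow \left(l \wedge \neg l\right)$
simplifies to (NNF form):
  $\neg j$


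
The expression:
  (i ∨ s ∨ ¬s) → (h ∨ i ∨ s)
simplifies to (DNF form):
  h ∨ i ∨ s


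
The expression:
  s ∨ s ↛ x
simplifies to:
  s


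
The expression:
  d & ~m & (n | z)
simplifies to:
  d & ~m & (n | z)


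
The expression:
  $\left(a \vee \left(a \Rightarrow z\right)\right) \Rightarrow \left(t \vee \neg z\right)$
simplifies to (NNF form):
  $t \vee \neg z$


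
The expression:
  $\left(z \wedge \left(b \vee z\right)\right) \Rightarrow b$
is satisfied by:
  {b: True, z: False}
  {z: False, b: False}
  {z: True, b: True}


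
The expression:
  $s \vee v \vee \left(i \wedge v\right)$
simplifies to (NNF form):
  $s \vee v$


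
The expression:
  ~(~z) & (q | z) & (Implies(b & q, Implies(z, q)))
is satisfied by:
  {z: True}


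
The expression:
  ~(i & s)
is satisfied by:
  {s: False, i: False}
  {i: True, s: False}
  {s: True, i: False}


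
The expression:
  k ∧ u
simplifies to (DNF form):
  k ∧ u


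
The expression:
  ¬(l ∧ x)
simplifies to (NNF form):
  ¬l ∨ ¬x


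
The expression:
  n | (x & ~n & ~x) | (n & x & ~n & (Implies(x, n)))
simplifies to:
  n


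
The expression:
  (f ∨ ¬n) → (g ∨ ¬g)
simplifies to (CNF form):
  True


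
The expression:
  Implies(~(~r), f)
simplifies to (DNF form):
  f | ~r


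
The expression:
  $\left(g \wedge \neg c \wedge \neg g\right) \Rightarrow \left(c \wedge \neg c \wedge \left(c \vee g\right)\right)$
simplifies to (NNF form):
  $\text{True}$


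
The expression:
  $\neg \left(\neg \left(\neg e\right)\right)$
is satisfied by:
  {e: False}


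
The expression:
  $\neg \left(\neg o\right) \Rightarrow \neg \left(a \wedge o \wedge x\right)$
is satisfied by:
  {x: False, o: False, a: False}
  {a: True, x: False, o: False}
  {o: True, x: False, a: False}
  {a: True, o: True, x: False}
  {x: True, a: False, o: False}
  {a: True, x: True, o: False}
  {o: True, x: True, a: False}


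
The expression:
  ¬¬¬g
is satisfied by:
  {g: False}


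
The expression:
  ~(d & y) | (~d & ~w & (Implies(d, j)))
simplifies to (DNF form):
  ~d | ~y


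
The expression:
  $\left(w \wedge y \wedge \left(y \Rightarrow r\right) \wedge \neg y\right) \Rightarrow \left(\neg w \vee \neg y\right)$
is always true.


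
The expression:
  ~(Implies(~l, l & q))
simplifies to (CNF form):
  ~l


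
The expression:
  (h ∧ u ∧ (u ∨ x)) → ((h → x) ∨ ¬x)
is always true.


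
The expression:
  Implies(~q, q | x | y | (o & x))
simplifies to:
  q | x | y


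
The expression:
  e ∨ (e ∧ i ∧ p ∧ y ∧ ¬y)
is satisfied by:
  {e: True}


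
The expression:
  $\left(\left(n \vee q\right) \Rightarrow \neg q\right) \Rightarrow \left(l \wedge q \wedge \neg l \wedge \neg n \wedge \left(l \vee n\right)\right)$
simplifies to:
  $q$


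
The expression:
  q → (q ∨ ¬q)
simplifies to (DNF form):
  True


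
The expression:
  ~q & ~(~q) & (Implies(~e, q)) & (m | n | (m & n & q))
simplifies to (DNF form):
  False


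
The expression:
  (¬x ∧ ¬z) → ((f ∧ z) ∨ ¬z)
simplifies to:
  True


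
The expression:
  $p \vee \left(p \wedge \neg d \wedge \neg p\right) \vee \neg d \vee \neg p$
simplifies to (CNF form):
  $\text{True}$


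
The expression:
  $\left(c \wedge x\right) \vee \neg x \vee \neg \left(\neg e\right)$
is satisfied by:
  {c: True, e: True, x: False}
  {c: True, e: False, x: False}
  {e: True, c: False, x: False}
  {c: False, e: False, x: False}
  {c: True, x: True, e: True}
  {c: True, x: True, e: False}
  {x: True, e: True, c: False}


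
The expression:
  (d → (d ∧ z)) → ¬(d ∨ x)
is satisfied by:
  {d: False, x: False, z: False}
  {z: True, d: False, x: False}
  {d: True, z: False, x: False}
  {x: True, d: True, z: False}


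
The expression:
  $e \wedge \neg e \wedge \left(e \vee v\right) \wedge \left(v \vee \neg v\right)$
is never true.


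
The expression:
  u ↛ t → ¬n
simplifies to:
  t ∨ ¬n ∨ ¬u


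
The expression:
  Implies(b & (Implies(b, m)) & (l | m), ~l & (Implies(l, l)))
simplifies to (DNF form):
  ~b | ~l | ~m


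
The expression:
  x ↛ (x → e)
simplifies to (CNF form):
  x ∧ ¬e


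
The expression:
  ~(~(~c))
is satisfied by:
  {c: False}


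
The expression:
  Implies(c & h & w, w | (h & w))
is always true.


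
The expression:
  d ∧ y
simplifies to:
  d ∧ y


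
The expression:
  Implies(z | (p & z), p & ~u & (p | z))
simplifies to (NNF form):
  ~z | (p & ~u)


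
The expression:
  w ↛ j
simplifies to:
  w ∧ ¬j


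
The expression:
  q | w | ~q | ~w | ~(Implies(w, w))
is always true.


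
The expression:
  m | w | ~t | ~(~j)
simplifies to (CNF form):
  j | m | w | ~t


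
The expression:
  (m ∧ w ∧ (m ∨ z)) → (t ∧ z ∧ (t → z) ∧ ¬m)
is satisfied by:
  {w: False, m: False}
  {m: True, w: False}
  {w: True, m: False}


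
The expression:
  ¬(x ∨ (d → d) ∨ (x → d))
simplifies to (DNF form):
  False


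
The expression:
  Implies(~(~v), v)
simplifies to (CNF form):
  True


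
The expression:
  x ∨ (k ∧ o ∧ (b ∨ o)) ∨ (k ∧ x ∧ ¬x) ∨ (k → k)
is always true.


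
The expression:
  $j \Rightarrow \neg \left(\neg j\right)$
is always true.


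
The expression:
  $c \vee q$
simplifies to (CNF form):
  $c \vee q$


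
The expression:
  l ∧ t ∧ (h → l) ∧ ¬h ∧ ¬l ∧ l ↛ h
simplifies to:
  False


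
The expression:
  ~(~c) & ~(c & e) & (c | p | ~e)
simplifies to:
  c & ~e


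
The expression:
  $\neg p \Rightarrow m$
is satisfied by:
  {m: True, p: True}
  {m: True, p: False}
  {p: True, m: False}


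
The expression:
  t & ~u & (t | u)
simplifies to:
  t & ~u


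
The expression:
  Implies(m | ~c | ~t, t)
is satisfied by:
  {t: True}


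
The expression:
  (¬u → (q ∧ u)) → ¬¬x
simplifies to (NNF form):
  x ∨ ¬u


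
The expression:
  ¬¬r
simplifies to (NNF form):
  r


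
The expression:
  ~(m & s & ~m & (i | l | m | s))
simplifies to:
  True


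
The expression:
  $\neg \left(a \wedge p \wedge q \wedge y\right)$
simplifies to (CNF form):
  $\neg a \vee \neg p \vee \neg q \vee \neg y$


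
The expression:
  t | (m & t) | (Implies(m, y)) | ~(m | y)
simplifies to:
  t | y | ~m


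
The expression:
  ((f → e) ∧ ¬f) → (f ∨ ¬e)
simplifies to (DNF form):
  f ∨ ¬e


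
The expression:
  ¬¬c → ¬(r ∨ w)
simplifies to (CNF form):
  (¬c ∨ ¬r) ∧ (¬c ∨ ¬w)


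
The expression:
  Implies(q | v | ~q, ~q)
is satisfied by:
  {q: False}


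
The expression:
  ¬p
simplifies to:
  ¬p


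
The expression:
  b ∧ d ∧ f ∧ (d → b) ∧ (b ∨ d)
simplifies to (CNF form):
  b ∧ d ∧ f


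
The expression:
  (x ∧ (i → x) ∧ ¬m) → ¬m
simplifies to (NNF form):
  True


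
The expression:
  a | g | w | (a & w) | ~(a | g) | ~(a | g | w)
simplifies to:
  True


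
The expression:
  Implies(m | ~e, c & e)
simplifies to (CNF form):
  e & (c | ~m)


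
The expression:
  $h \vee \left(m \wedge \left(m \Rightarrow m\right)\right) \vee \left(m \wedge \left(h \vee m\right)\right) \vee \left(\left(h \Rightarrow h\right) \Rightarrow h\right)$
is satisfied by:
  {m: True, h: True}
  {m: True, h: False}
  {h: True, m: False}


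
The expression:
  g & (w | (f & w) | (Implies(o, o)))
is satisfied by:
  {g: True}


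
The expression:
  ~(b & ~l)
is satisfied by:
  {l: True, b: False}
  {b: False, l: False}
  {b: True, l: True}


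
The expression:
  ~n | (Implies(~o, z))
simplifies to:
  o | z | ~n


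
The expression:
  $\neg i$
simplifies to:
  $\neg i$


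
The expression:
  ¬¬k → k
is always true.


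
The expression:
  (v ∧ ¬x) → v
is always true.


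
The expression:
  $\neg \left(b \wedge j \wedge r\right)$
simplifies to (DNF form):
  $\neg b \vee \neg j \vee \neg r$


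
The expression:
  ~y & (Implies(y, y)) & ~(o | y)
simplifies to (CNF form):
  ~o & ~y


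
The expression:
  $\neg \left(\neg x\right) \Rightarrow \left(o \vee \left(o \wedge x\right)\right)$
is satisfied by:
  {o: True, x: False}
  {x: False, o: False}
  {x: True, o: True}


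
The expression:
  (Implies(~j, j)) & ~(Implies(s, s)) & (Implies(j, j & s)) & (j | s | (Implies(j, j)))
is never true.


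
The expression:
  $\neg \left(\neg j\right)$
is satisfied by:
  {j: True}


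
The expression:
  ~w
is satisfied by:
  {w: False}


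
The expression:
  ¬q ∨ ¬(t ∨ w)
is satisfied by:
  {w: False, q: False, t: False}
  {t: True, w: False, q: False}
  {w: True, t: False, q: False}
  {t: True, w: True, q: False}
  {q: True, t: False, w: False}


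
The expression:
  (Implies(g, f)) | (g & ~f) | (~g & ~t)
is always true.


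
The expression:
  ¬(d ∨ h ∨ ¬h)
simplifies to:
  False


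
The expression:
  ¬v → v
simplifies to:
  v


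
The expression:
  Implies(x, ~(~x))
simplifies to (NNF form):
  True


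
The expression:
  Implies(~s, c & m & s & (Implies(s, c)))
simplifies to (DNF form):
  s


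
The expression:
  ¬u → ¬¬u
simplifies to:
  u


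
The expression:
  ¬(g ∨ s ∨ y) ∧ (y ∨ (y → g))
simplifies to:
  ¬g ∧ ¬s ∧ ¬y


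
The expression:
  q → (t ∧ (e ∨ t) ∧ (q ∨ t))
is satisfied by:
  {t: True, q: False}
  {q: False, t: False}
  {q: True, t: True}


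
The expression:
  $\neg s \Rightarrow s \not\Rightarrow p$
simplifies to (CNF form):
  $s$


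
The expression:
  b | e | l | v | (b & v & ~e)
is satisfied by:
  {v: True, b: True, l: True, e: True}
  {v: True, b: True, l: True, e: False}
  {v: True, b: True, e: True, l: False}
  {v: True, b: True, e: False, l: False}
  {v: True, l: True, e: True, b: False}
  {v: True, l: True, e: False, b: False}
  {v: True, l: False, e: True, b: False}
  {v: True, l: False, e: False, b: False}
  {b: True, l: True, e: True, v: False}
  {b: True, l: True, e: False, v: False}
  {b: True, e: True, l: False, v: False}
  {b: True, e: False, l: False, v: False}
  {l: True, e: True, b: False, v: False}
  {l: True, b: False, e: False, v: False}
  {e: True, b: False, l: False, v: False}


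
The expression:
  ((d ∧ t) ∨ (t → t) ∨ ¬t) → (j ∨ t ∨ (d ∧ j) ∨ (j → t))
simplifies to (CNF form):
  True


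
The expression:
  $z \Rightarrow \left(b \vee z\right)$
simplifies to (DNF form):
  $\text{True}$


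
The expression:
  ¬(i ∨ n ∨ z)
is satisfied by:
  {n: False, i: False, z: False}


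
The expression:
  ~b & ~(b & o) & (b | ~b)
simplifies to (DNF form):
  ~b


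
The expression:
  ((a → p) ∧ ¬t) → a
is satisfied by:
  {a: True, t: True}
  {a: True, t: False}
  {t: True, a: False}


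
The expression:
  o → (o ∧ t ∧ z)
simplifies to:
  (t ∧ z) ∨ ¬o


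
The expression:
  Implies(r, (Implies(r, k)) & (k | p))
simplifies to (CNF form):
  k | ~r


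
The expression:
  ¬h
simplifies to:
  ¬h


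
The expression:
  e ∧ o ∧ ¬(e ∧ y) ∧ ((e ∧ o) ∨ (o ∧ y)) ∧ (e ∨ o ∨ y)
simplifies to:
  e ∧ o ∧ ¬y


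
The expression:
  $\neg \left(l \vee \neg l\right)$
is never true.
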